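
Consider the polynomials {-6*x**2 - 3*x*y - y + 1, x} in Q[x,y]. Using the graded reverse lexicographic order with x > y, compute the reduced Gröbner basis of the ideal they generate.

G = {x, y - 1}

This is the nonlinear analogue of row-reducing a linear system.

f_1 = -6*x**2 - 3*x*y - y + 1, LT = x**2.
f_2 = x, LT = x.

S(f_1,f_2): lcm = x**2. S = 1/2*x*y + 1/6*y - 1/6.
  reduce S modulo (f_1, f_2):
  remainder 1/6*y - 1/6 ≠ 0; add g_3 = 1/6*y - 1/6 to the basis.

The other S-polynomials (S(f_1,g_3), S(f_2,g_3)) all reduce to 0 modulo the current basis, so we have a Gröbner basis.
Inter-reduce: drop elements whose leading term is divisible by another's, tail-reduce, and make monic.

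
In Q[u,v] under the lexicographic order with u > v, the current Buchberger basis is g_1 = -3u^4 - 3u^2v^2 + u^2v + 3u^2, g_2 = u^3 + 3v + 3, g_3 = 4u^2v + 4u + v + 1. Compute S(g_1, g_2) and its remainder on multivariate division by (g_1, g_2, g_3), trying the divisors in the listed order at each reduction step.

lcm(LM(g_1), LM(g_2)) = u^4.
S = (lcm/LT(g_1))·g_1 − (lcm/LT(g_2))·g_2 = u^2v^2 - 1/3u^2v - u^2 - 3uv - 3u.
Reduce S modulo (g_1, g_2, g_3) in that order:
  leading term u^2v^2: subtract (1/4v)·g_3 from u^2v^2 - 1/3u^2v - u^2 - 3uv - 3u → -1/3u^2v - u^2 - 4uv - 3u - 1/4v^2 - 1/4v
  leading term u^2v: subtract (-1/12)·g_3 from -1/3u^2v - u^2 - 4uv - 3u - 1/4v^2 - 1/4v → -u^2 - 4uv - 8/3u - 1/4v^2 - 1/6v + 1/12
  leading term u^2: no divisor's leading term divides it; move -u^2 to the remainder.
  leading term uv: no divisor's leading term divides it; move -4uv to the remainder.
  leading term u: no divisor's leading term divides it; move -8/3u to the remainder.
  leading term v^2: no divisor's leading term divides it; move -1/4v^2 to the remainder.
  leading term v: no divisor's leading term divides it; move -1/6v to the remainder.
  leading term 1: no divisor's leading term divides it; move 1/12 to the remainder.
The remainder -u^2 - 4uv - 8/3u - 1/4v^2 - 1/6v + 1/12 is nonzero, so it would be added as the next basis element.

S(g_1, g_2) = u^2v^2 - 1/3u^2v - u^2 - 3uv - 3u; remainder on division = -u^2 - 4uv - 8/3u - 1/4v^2 - 1/6v + 1/12.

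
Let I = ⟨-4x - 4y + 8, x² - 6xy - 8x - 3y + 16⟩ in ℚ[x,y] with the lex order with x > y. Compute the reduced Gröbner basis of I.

G = {x + y - 2, y² - 11/7y + 4/7}

f_1 = -4x - 4y + 8, LT = x.
f_2 = x² - 6xy - 8x - 3y + 16, LT = x².

S(f_1,f_2): lcm = x². S = 7xy + 6x + 3y - 16.
  reduce S modulo (f_1, f_2):
  remainder -7y² + 11y - 4 ≠ 0; add g_3 = -7y² + 11y - 4 to the basis.

The other S-polynomials (S(f_1,g_3), S(f_2,g_3)) all reduce to 0 modulo the current basis, so we have a Gröbner basis.
Inter-reduce: drop elements whose leading term is divisible by another's, tail-reduce, and make monic.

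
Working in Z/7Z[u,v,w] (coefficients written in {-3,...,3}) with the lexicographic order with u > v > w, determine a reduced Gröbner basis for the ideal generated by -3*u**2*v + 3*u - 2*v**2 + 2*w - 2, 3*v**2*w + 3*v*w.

G = {u**2*v - u + 3*v**2 - 3*w + 3, u**2*w + u*w - 2*v*w**3 - 3*v*w**2 + v*w - 2*w**3 + 2*w, u*v*w + u*w + 3*v*w**2 - 3*v*w + 3*w**2 - 3*w, v**2*w + v*w}

f_1 = -3*u**2*v + 3*u - 2*v**2 + 2*w - 2, LT = u**2*v.
f_2 = 3*v**2*w + 3*v*w, LT = v**2*w.

S(f_1,f_2): lcm = u**2*v**2*w. S = -u**2*v*w - u*v*w + 3*v**3*w - 3*v*w**2 + 3*v*w.
  leading term u**2*v*w: subtract (-2*w)·f_1 from -u**2*v*w - u*v*w + 3*v**3*w - 3*v*w**2 + 3*v*w → -u*v*w - u*w + 3*v**3*w + 3*v**2*w - 3*v*w**2 + 3*v*w - 3*w**2 + 3*w
  leading term u*v*w: no divisor's leading term divides it; move -u*v*w to the remainder.
  leading term u*w: no divisor's leading term divides it; move -u*w to the remainder.
  leading term v**3*w: subtract (v)·f_2 from 3*v**3*w + 3*v**2*w - 3*v*w**2 + 3*v*w - 3*w**2 + 3*w → -3*v*w**2 + 3*v*w - 3*w**2 + 3*w
  leading term v*w**2: no divisor's leading term divides it; move -3*v*w**2 to the remainder.
  leading term v*w: no divisor's leading term divides it; move 3*v*w to the remainder.
  leading term w**2: no divisor's leading term divides it; move -3*w**2 to the remainder.
  leading term w: no divisor's leading term divides it; move 3*w to the remainder.
  remainder -u*v*w - u*w - 3*v*w**2 + 3*v*w - 3*w**2 + 3*w ≠ 0; add g_3 = -u*v*w - u*w - 3*v*w**2 + 3*v*w - 3*w**2 + 3*w to the basis.

S(f_1,g_3): lcm = u**2*v*w. S = -u**2*w - 3*u*v*w**2 + 3*u*v*w - 3*u*w**2 + 2*u*w + 3*v**2*w - 3*w**2 + 3*w.
  leading term u**2*w: no divisor's leading term divides it; move -u**2*w to the remainder.
  leading term u*v*w**2: subtract (3*w)·g_3 from -3*u*v*w**2 + 3*u*v*w - 3*u*w**2 + 2*u*w + 3*v**2*w - 3*w**2 + 3*w → 3*u*v*w + 2*u*w + 3*v**2*w + 2*v*w**3 - 2*v*w**2 + 2*w**3 + 2*w**2 + 3*w
  leading term u*v*w: subtract (-3)·g_3 from 3*u*v*w + 2*u*w + 3*v**2*w + 2*v*w**3 - 2*v*w**2 + 2*w**3 + 2*w**2 + 3*w → -u*w + 3*v**2*w + 2*v*w**3 + 3*v*w**2 + 2*v*w + 2*w**3 - 2*w
  leading term u*w: no divisor's leading term divides it; move -u*w to the remainder.
  leading term v**2*w: subtract (1)·f_2 from 3*v**2*w + 2*v*w**3 + 3*v*w**2 + 2*v*w + 2*w**3 - 2*w → 2*v*w**3 + 3*v*w**2 - v*w + 2*w**3 - 2*w
  leading term v*w**3: no divisor's leading term divides it; move 2*v*w**3 to the remainder.
  leading term v*w**2: no divisor's leading term divides it; move 3*v*w**2 to the remainder.
  leading term v*w: no divisor's leading term divides it; move -v*w to the remainder.
  leading term w**3: no divisor's leading term divides it; move 2*w**3 to the remainder.
  leading term w: no divisor's leading term divides it; move -2*w to the remainder.
  remainder -u**2*w - u*w + 2*v*w**3 + 3*v*w**2 - v*w + 2*w**3 - 2*w ≠ 0; add g_4 = -u**2*w - u*w + 2*v*w**3 + 3*v*w**2 - v*w + 2*w**3 - 2*w to the basis.

The other S-polynomials (S(f_2,g_3), S(f_1,g_4), S(f_2,g_4), S(g_3,g_4)) all reduce to 0 modulo the current basis, so we have a Gröbner basis.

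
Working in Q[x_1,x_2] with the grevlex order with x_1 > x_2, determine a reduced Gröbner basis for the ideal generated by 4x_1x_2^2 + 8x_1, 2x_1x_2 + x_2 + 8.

G = {x_1^2 + 1/2x_1 + x_2 + 8, x_1x_2 + 1/2x_2 + 4, x_2^2 - 4x_1 + 8x_2}

Buchberger's algorithm terminates because the ascending chain of leading-term ideals stabilizes.

f_1 = 4x_1x_2^2 + 8x_1, LT = x_1x_2^2.
f_2 = 2x_1x_2 + x_2 + 8, LT = x_1x_2.

S(f_1,f_2): lcm = x_1x_2^2. S = -1/2x_2^2 + 2x_1 - 4x_2.
  leading term x_2^2: no divisor's leading term divides it; move -1/2x_2^2 to the remainder.
  leading term x_1: no divisor's leading term divides it; move 2x_1 to the remainder.
  leading term x_2: no divisor's leading term divides it; move -4x_2 to the remainder.
  remainder -1/2x_2^2 + 2x_1 - 4x_2 ≠ 0; add g_3 = -1/2x_2^2 + 2x_1 - 4x_2 to the basis.

S(f_1,g_3): lcm = x_1x_2^2. S = 4x_1^2 - 8x_1x_2 + 2x_1.
  leading term x_1^2: no divisor's leading term divides it; move 4x_1^2 to the remainder.
  leading term x_1x_2: subtract (-4)·f_2 from -8x_1x_2 + 2x_1 → 2x_1 + 4x_2 + 32
  leading term x_1: no divisor's leading term divides it; move 2x_1 to the remainder.
  leading term x_2: no divisor's leading term divides it; move 4x_2 to the remainder.
  leading term 1: no divisor's leading term divides it; move 32 to the remainder.
  remainder 4x_1^2 + 2x_1 + 4x_2 + 32 ≠ 0; add g_4 = 4x_1^2 + 2x_1 + 4x_2 + 32 to the basis.

S(f_2,g_3): lcm = x_1x_2^2. S = 4x_1^2 - 8x_1x_2 + 1/2x_2^2 + 4x_2.
  leading term x_1^2: subtract (1)·g_4 from 4x_1^2 - 8x_1x_2 + 1/2x_2^2 + 4x_2 → -8x_1x_2 + 1/2x_2^2 - 2x_1 - 32
  leading term x_1x_2: subtract (-4)·f_2 from -8x_1x_2 + 1/2x_2^2 - 2x_1 - 32 → 1/2x_2^2 - 2x_1 + 4x_2
  leading term x_2^2: subtract (-1)·g_3 from 1/2x_2^2 - 2x_1 + 4x_2 → 0
  remainder 0.

S(f_1,g_4): lcm = x_1^2x_2^2. S = -1/2x_1x_2^2 - x_2^3 + 2x_1^2 - 8x_2^2.
  leading term x_1x_2^2: subtract (-1/8)·f_1 from -1/2x_1x_2^2 - x_2^3 + 2x_1^2 - 8x_2^2 → -x_2^3 + 2x_1^2 - 8x_2^2 + x_1
  leading term x_2^3: subtract (2x_2)·g_3 from -x_2^3 + 2x_1^2 - 8x_2^2 + x_1 → 2x_1^2 - 4x_1x_2 + x_1
  leading term x_1^2: subtract (1/2)·g_4 from 2x_1^2 - 4x_1x_2 + x_1 → -4x_1x_2 - 2x_2 - 16
  leading term x_1x_2: subtract (-2)·f_2 from -4x_1x_2 - 2x_2 - 16 → 0
  remainder 0.

S(f_2,g_4): lcm = x_1^2x_2. S = -x_2^2 + 4x_1 - 8x_2.
  leading term x_2^2: subtract (2)·g_3 from -x_2^2 + 4x_1 - 8x_2 → 0
  remainder 0.

S(g_3,g_4): leading monomials are coprime, so the S-polynomial reduces to 0 (Buchberger's first criterion).
Every S-polynomial of the final basis reduces to 0, so we have a Gröbner basis.
Inter-reduce: drop elements whose leading term is divisible by another's, tail-reduce, and make monic.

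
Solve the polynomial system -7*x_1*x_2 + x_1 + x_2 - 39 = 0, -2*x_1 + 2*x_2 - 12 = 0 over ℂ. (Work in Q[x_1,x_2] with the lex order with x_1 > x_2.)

Compute a lex Gröbner basis by Buchberger's algorithm.
f_1 = -7*x_1*x_2 + x_1 + x_2 - 39, LT = x_1*x_2.
f_2 = -2*x_1 + 2*x_2 - 12, LT = x_1.

S(f_1,f_2): lcm = x_1*x_2. S = -1/7*x_1 + x_2**2 - 43/7*x_2 + 39/7.
  leading term x_1: subtract (1/14)·f_2 from -1/7*x_1 + x_2**2 - 43/7*x_2 + 39/7 → x_2**2 - 44/7*x_2 + 45/7
  leading term x_2**2: no divisor's leading term divides it; move x_2**2 to the remainder.
  leading term x_2: no divisor's leading term divides it; move -44/7*x_2 to the remainder.
  leading term 1: no divisor's leading term divides it; move 45/7 to the remainder.
  remainder x_2**2 - 44/7*x_2 + 45/7 ≠ 0; add h_3 = x_2**2 - 44/7*x_2 + 45/7 to the basis.

S(f_1,h_3): lcm = x_1*x_2**2. S = 43/7*x_1*x_2 - 45/7*x_1 - 1/7*x_2**2 + 39/7*x_2.
  leading term x_1*x_2: subtract (-43/49)·f_1 from 43/7*x_1*x_2 - 45/7*x_1 - 1/7*x_2**2 + 39/7*x_2 → -272/49*x_1 - 1/7*x_2**2 + 316/49*x_2 - 1677/49
  leading term x_1: subtract (136/49)·f_2 from -272/49*x_1 - 1/7*x_2**2 + 316/49*x_2 - 1677/49 → -1/7*x_2**2 + 44/49*x_2 - 45/49
  leading term x_2**2: subtract (-1/7)·h_3 from -1/7*x_2**2 + 44/49*x_2 - 45/49 → 0
  remainder 0.

S(f_2,h_3): leading monomials are coprime, so the S-polynomial reduces to 0 (Buchberger's first criterion).
Every S-polynomial of the final basis reduces to 0, so we have a Gröbner basis.
Inter-reduce: drop elements whose leading term is divisible by another's, tail-reduce, and make monic.
Reduced Gröbner basis: {x_1 - x_2 + 6, x_2**2 - 44/7*x_2 + 45/7}.

A lex Gröbner basis eliminates variables successively. Here x_2**2 - 44/7*x_2 + 45/7 depends only on x_2, with roots {9/7, 5}; lifting each root through the earlier basis elements recovers the full solutions.
  x_2 = 9/7: the earlier basis element becomes x_1 + 33/7 = 0, giving x_1 = -33/7 — point (-33/7, 9/7).
  x_2 = 5: the earlier basis element becomes x_1 + 1 = 0, giving x_1 = -1 — point (-1, 5).
Each listed point satisfies every original equation (direct substitution).

{(-33/7, 9/7), (-1, 5)}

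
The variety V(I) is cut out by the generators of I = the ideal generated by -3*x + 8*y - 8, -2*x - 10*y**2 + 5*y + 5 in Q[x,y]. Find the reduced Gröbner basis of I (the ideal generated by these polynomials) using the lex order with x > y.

G = {x - 8/3*y + 8/3, y**2 + 1/30*y - 31/30}

f_1 = -3*x + 8*y - 8, LT = x.
f_2 = -2*x - 10*y**2 + 5*y + 5, LT = x.

S(f_1,f_2): lcm = x. S = -5*y**2 - 1/6*y + 31/6.
  leading term y**2: no divisor's leading term divides it; move -5*y**2 to the remainder.
  leading term y: no divisor's leading term divides it; move -1/6*y to the remainder.
  leading term 1: no divisor's leading term divides it; move 31/6 to the remainder.
  remainder -5*y**2 - 1/6*y + 31/6 ≠ 0; add g_3 = -5*y**2 - 1/6*y + 31/6 to the basis.

The other S-polynomials (S(f_1,g_3), S(f_2,g_3)) all reduce to 0 modulo the current basis, so we have a Gröbner basis.
Inter-reduce: drop elements whose leading term is divisible by another's, tail-reduce, and make monic.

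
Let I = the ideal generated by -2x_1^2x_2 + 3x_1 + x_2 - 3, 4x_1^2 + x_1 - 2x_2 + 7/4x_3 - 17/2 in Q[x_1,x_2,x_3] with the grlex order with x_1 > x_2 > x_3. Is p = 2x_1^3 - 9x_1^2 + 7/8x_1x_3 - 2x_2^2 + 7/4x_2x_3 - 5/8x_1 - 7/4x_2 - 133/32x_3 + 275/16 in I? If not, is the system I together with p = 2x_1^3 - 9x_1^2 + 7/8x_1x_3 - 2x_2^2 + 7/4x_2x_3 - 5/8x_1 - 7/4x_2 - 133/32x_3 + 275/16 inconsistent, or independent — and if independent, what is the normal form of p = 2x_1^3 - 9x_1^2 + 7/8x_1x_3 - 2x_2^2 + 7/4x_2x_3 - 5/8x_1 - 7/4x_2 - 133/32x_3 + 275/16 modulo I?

First compute the reduced Gröbner basis of I by Buchberger's algorithm.
f_1 = -2x_1^2x_2 + 3x_1 + x_2 - 3, LT = x_1^2x_2.
f_2 = 4x_1^2 + x_1 - 2x_2 + 7/4x_3 - 17/2, LT = x_1^2.

S(f_1,f_2): lcm = x_1^2x_2. S = -1/4x_1x_2 + 1/2x_2^2 - 7/16x_2x_3 - 3/2x_1 + 13/8x_2 + 3/2.
  reduce S modulo (f_1, f_2):
  remainder -1/4x_1x_2 + 1/2x_2^2 - 7/16x_2x_3 - 3/2x_1 + 13/8x_2 + 3/2 ≠ 0; add h_3 = -1/4x_1x_2 + 1/2x_2^2 - 7/16x_2x_3 - 3/2x_1 + 13/8x_2 + 3/2 to the basis.

S(f_1,h_3): lcm = x_1^2x_2. S = 2x_1x_2^2 - 7/4x_1x_2x_3 - 6x_1^2 + 13/2x_1x_2 + 9/2x_1 - 1/2x_2 + 3/2.
  reduce S modulo (f_1, f_2, h_3):
  remainder 4x_2^3 - 7x_2^2x_3 + 49/16x_2x_3^2 + 21/2x_1x_3 + 2x_2^2 - 7/4x_2x_3 + 39x_1 - 109/4x_2 - 63/8x_3 - 177/4 ≠ 0; add h_4 = 4x_2^3 - 7x_2^2x_3 + 49/16x_2x_3^2 + 21/2x_1x_3 + 2x_2^2 - 7/4x_2x_3 + 39x_1 - 109/4x_2 - 63/8x_3 - 177/4 to the basis.

The other S-polynomials (S(f_2,h_3), S(f_1,h_4), S(f_2,h_4), S(h_3,h_4)) all reduce to 0 modulo the current basis, so we have a Gröbner basis.
Inter-reduce: drop elements whose leading term is divisible by another's, tail-reduce, and make monic.
Reduced Gröbner basis: {x_2^3 - 7/4x_2^2x_3 + 49/64x_2x_3^2 + 21/8x_1x_3 + 1/2x_2^2 - 7/16x_2x_3 + 39/4x_1 - 109/16x_2 - 63/32x_3 - 177/16, x_1^2 + 1/4x_1 - 1/2x_2 + 7/16x_3 - 17/8, x_1x_2 - 2x_2^2 + 7/4x_2x_3 + 6x_1 - 13/2x_2 - 6}.
Label its elements g_1 = x_2^3 - 7/4x_2^2x_3 + 49/64x_2x_3^2 + 21/8x_1x_3 + 1/2x_2^2 - 7/16x_2x_3 + 39/4x_1 - 109/16x_2 - 63/32x_3 - 177/16, g_2 = x_1^2 + 1/4x_1 - 1/2x_2 + 7/16x_3 - 17/8, g_3 = x_1x_2 - 2x_2^2 + 7/4x_2x_3 + 6x_1 - 13/2x_2 - 6.

Reduce p = 2x_1^3 - 9x_1^2 + 7/8x_1x_3 - 2x_2^2 + 7/4x_2x_3 - 5/8x_1 - 7/4x_2 - 133/32x_3 + 275/16 modulo G:
  leading term x_1^3: subtract (2x_1)·g_2 from 2x_1^3 - 9x_1^2 + 7/8x_1x_3 - 2x_2^2 + 7/4x_2x_3 - 5/8x_1 - 7/4x_2 - 133/32x_3 + 275/16 → -19/2x_1^2 + x_1x_2 - 2x_2^2 + 7/4x_2x_3 + 29/8x_1 - 7/4x_2 - 133/32x_3 + 275/16
  leading term x_1^2: subtract (-19/2)·g_2 from -19/2x_1^2 + x_1x_2 - 2x_2^2 + 7/4x_2x_3 + 29/8x_1 - 7/4x_2 - 133/32x_3 + 275/16 → x_1x_2 - 2x_2^2 + 7/4x_2x_3 + 6x_1 - 13/2x_2 - 3
  leading term x_1x_2: subtract (1)·g_3 from x_1x_2 - 2x_2^2 + 7/4x_2x_3 + 6x_1 - 13/2x_2 - 3 → 3
  leading term 1: no divisor's leading term divides it; move 3 to the remainder.
  normal form = 3.
The normal form is nonzero, so p ∉ I. Since p minus its normal form lies in I, I + (p) = I + (r) where r = 3; decide whether this ideal is the whole ring.
Here r = 3 is a nonzero constant, hence a unit: 1 ∈ I + (p), the Gröbner basis of I + (p) is {1}, and the enlarged system has no common solution — adjoining p is inconsistent.

Ideal membership is decidable via reduction modulo a Gröbner basis.

Adjoining 2x_1^3 - 9x_1^2 + 7/8x_1x_3 - 2x_2^2 + 7/4x_2x_3 - 5/8x_1 - 7/4x_2 - 133/32x_3 + 275/16 makes the ideal the whole ring: the system is inconsistent.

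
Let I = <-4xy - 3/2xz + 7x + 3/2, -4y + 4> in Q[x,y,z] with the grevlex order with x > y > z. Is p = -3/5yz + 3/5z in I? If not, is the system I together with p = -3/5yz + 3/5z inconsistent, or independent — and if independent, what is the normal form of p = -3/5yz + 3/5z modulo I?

First compute the reduced Gröbner basis of I by Buchberger's algorithm.
f_1 = -4xy - 3/2xz + 7x + 3/2, LT = xy.
f_2 = -4y + 4, LT = y.

S(f_1,f_2): lcm = xy. S = 3/8xz - 3/4x - 3/8.
  leading term xz: no divisor's leading term divides it; move 3/8xz to the remainder.
  leading term x: no divisor's leading term divides it; move -3/4x to the remainder.
  leading term 1: no divisor's leading term divides it; move -3/8 to the remainder.
  remainder 3/8xz - 3/4x - 3/8 ≠ 0; add h_3 = 3/8xz - 3/4x - 3/8 to the basis.

S(f_1,h_3): lcm = xyz. S = 3/8xz^2 + 2xy - 7/4xz + y - 3/8z.
  leading term xz^2: subtract (z)·h_3 from 3/8xz^2 + 2xy - 7/4xz + y - 3/8z → 2xy - xz + y
  leading term xy: subtract (-1/2)·f_1 from 2xy - xz + y → -7/4xz + 7/2x + y + 3/4
  leading term xz: subtract (-14/3)·h_3 from -7/4xz + 7/2x + y + 3/4 → y - 1
  leading term y: subtract (-1/4)·f_2 from y - 1 → 0
  remainder 0.

S(f_2,h_3): leading monomials are coprime, so the S-polynomial reduces to 0 (Buchberger's first criterion).
Every S-polynomial of the final basis reduces to 0, so we have a Gröbner basis.
Inter-reduce: drop elements whose leading term is divisible by another's, tail-reduce, and make monic.
Reduced Gröbner basis: {xz - 2x - 1, y - 1}.
Label its elements g_1 = xz - 2x - 1, g_2 = y - 1.

Reduce p = -3/5yz + 3/5z modulo G:
  leading term yz: subtract (-3/5z)·g_2 from -3/5yz + 3/5z → 0
  normal form = 0.
Since the normal form is 0, p ∈ I.

The remainder on division by a Gröbner basis is unique — it is the normal form.

-3/5yz + 3/5z lies in I (it reduces to 0).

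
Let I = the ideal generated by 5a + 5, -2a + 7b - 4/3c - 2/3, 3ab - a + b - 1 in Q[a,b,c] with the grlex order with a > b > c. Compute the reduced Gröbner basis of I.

G = {a + 1, b, c - 1}

f_1 = 5a + 5, LT = a.
f_2 = -2a + 7b - 4/3c - 2/3, LT = a.
f_3 = 3ab - a + b - 1, LT = ab.

S(f_1,f_2): lcm = a. S = 7/2b - 2/3c + 2/3.
  leading term b: no divisor's leading term divides it; move 7/2b to the remainder.
  leading term c: no divisor's leading term divides it; move -2/3c to the remainder.
  leading term 1: no divisor's leading term divides it; move 2/3 to the remainder.
  remainder 7/2b - 2/3c + 2/3 ≠ 0; add g_4 = 7/2b - 2/3c + 2/3 to the basis.

S(f_1,f_3): lcm = ab. S = 1/3a + 2/3b + 1/3.
  leading term a: subtract (1/15)·f_1 from 1/3a + 2/3b + 1/3 → 2/3b
  leading term b: subtract (4/21)·g_4 from 2/3b → 8/63c - 8/63
  leading term c: no divisor's leading term divides it; move 8/63c to the remainder.
  leading term 1: no divisor's leading term divides it; move -8/63 to the remainder.
  remainder 8/63c - 8/63 ≠ 0; add g_5 = 8/63c - 8/63 to the basis.

S(f_2,f_3): lcm = ab. S = -7/2b^2 + 2/3bc + 1/3a + 1/3.
  leading term b^2: subtract (-b)·g_4 from -7/2b^2 + 2/3bc + 1/3a + 1/3 → 1/3a + 2/3b + 1/3
  leading term a: subtract (1/15)·f_1 from 1/3a + 2/3b + 1/3 → 2/3b
  leading term b: subtract (4/21)·g_4 from 2/3b → 8/63c - 8/63
  leading term c: subtract (1)·g_5 from 8/63c - 8/63 → 0
  remainder 0.

S(f_1,g_4): leading monomials are coprime, so the S-polynomial reduces to 0 (Buchberger's first criterion).
S(f_2,g_4): leading monomials are coprime, so the S-polynomial reduces to 0 (Buchberger's first criterion).
S(f_3,g_4): lcm = ab. S = 4/21ac - 11/21a + 1/3b - 1/3.
  leading term ac: subtract (4/105c)·f_1 from 4/21ac - 11/21a + 1/3b - 1/3 → -11/21a + 1/3b - 4/21c - 1/3
  leading term a: subtract (-11/105)·f_1 from -11/21a + 1/3b - 4/21c - 1/3 → 1/3b - 4/21c + 4/21
  leading term b: subtract (2/21)·g_4 from 1/3b - 4/21c + 4/21 → -8/63c + 8/63
  leading term c: subtract (-1)·g_5 from -8/63c + 8/63 → 0
  remainder 0.

S(f_1,g_5): leading monomials are coprime, so the S-polynomial reduces to 0 (Buchberger's first criterion).
S(f_2,g_5): leading monomials are coprime, so the S-polynomial reduces to 0 (Buchberger's first criterion).
S(f_3,g_5): leading monomials are coprime, so the S-polynomial reduces to 0 (Buchberger's first criterion).
S(g_4,g_5): leading monomials are coprime, so the S-polynomial reduces to 0 (Buchberger's first criterion).
Every S-polynomial of the final basis reduces to 0, so we have a Gröbner basis.
Inter-reduce: drop elements whose leading term is divisible by another's, tail-reduce, and make monic.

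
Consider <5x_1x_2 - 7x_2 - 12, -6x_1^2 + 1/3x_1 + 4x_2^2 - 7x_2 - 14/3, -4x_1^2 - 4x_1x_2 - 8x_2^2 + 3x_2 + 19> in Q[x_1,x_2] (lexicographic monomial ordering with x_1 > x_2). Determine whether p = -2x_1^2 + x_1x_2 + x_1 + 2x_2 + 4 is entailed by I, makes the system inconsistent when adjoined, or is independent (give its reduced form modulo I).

-2x_1^2 + x_1x_2 + x_1 + 2x_2 + 4 lies in I (it reduces to 0).

First compute the reduced Gröbner basis of I by Buchberger's algorithm.
f_1 = 5x_1x_2 - 7x_2 - 12, LT = x_1x_2.
f_2 = -6x_1^2 + 1/3x_1 + 4x_2^2 - 7x_2 - 14/3, LT = x_1^2.
f_3 = -4x_1^2 - 4x_1x_2 - 8x_2^2 + 3x_2 + 19, LT = x_1^2.

S(f_1,f_2): lcm = x_1^2x_2. S = -121/90x_1x_2 - 12/5x_1 + 2/3x_2^3 - 7/6x_2^2 - 7/9x_2.
  reduce S modulo (f_1, f_2, f_3):
  remainder -12/5x_1 + 2/3x_2^3 - 7/6x_2^2 - 133/50x_2 - 242/75 ≠ 0; add h_4 = -12/5x_1 + 2/3x_2^3 - 7/6x_2^2 - 133/50x_2 - 242/75 to the basis.

S(f_1,f_3): lcm = x_1^2x_2. S = -x_1x_2^2 - 7/5x_1x_2 - 12/5x_1 - 2x_2^3 + 3/4x_2^2 + 19/4x_2.
  reduce S modulo (f_1, f_2, f_3, h_4):
  remainder -8/3x_2^3 + 31/60x_2^2 + 61/20x_2 - 2/15 ≠ 0; add h_5 = -8/3x_2^3 + 31/60x_2^2 + 61/20x_2 - 2/15 to the basis.

S(f_2,f_3): lcm = x_1^2. S = -x_1x_2 - 1/18x_1 - 8/3x_2^2 + 23/12x_2 + 199/36.
  reduce S modulo (f_1, f_2, f_3, h_4, h_5):
  remainder -9133/3456x_2^2 + 3229/5760x_2 + 6919/2160 ≠ 0; add h_6 = -9133/3456x_2^2 + 3229/5760x_2 + 6919/2160 to the basis.

S(f_1,h_4): lcm = x_1x_2. S = 5/18x_2^4 - 35/72x_2^3 - 133/120x_2^2 - 247/90x_2 - 12/5.
  reduce S modulo (f_1, f_2, f_3, h_4, h_5, h_6):
  remainder -75363713/21919200x_2 - 75363713/21919200 ≠ 0; add h_7 = -75363713/21919200x_2 - 75363713/21919200 to the basis.

The other S-polynomials (S(f_2,h_4), S(f_3,h_4), S(f_1,h_5), S(f_2,h_5), S(f_3,h_5), S(h_4,h_5), S(f_1,h_6), S(f_2,h_6), S(f_3,h_6), S(h_4,h_6), S(h_5,h_6), S(f_1,h_7), S(f_2,h_7), S(f_3,h_7), S(h_4,h_7), S(h_5,h_7), S(h_6,h_7)) all reduce to 0 modulo the current basis, so we have a Gröbner basis.
Inter-reduce: drop elements whose leading term is divisible by another's, tail-reduce, and make monic.
Reduced Gröbner basis: {x_1 + 1, x_2 + 1}.
Label its elements g_1 = x_1 + 1, g_2 = x_2 + 1.

Reduce p = -2x_1^2 + x_1x_2 + x_1 + 2x_2 + 4 modulo G:
  leading term x_1^2: subtract (-2x_1)·g_1 from -2x_1^2 + x_1x_2 + x_1 + 2x_2 + 4 → x_1x_2 + 3x_1 + 2x_2 + 4
  leading term x_1x_2: subtract (x_2)·g_1 from x_1x_2 + 3x_1 + 2x_2 + 4 → 3x_1 + x_2 + 4
  leading term x_1: subtract (3)·g_1 from 3x_1 + x_2 + 4 → x_2 + 1
  leading term x_2: subtract (1)·g_2 from x_2 + 1 → 0
  normal form = 0.
Since the normal form is 0, p ∈ I.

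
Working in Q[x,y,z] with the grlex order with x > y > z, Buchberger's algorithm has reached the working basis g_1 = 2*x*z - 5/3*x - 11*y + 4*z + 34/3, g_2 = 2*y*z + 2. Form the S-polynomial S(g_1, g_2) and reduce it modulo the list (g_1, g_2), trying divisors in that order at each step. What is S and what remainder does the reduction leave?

lcm(LM(g_1), LM(g_2)) = x*y*z.
S = (lcm/LT(g_1))·g_1 − (lcm/LT(g_2))·g_2 = -5/6*x*y - 11/2*y**2 + 2*y*z - x + 17/3*y.
Reduce S modulo (g_1, g_2) in that order:
  leading term x*y: no divisor's leading term divides it; move -5/6*x*y to the remainder.
  leading term y**2: no divisor's leading term divides it; move -11/2*y**2 to the remainder.
  leading term y*z: subtract (1)·g_2 from 2*y*z - x + 17/3*y → -x + 17/3*y - 2
  leading term x: no divisor's leading term divides it; move -x to the remainder.
  leading term y: no divisor's leading term divides it; move 17/3*y to the remainder.
  leading term 1: no divisor's leading term divides it; move -2 to the remainder.
The remainder -5/6*x*y - 11/2*y**2 - x + 17/3*y - 2 is nonzero, so it would be added as the next basis element.
An S-polynomial is built so that the two leading terms cancel; whether anything survives reduction is exactly the Gröbner-basis criterion.

S(g_1, g_2) = -5/6*x*y - 11/2*y**2 + 2*y*z - x + 17/3*y; remainder on division = -5/6*x*y - 11/2*y**2 - x + 17/3*y - 2.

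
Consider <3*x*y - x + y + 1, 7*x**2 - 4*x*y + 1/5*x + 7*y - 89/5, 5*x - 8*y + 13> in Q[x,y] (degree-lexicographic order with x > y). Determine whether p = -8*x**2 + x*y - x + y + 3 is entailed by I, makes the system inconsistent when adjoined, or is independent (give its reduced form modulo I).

Adjoining -8*x**2 + x*y - x + y + 3 makes the ideal the whole ring: the system is inconsistent.

First compute the reduced Gröbner basis of I by Buchberger's algorithm.
f_1 = 3*x*y - x + y + 1, LT = x*y.
f_2 = 7*x**2 - 4*x*y + 1/5*x + 7*y - 89/5, LT = x**2.
f_3 = 5*x - 8*y + 13, LT = x.

S(f_1,f_2): lcm = x**2*y. S = 4/7*x*y**2 - 1/3*x**2 + 32/105*x*y - y**2 + 1/3*x + 89/35*y.
  reduce S modulo (f_1, f_2, f_3):
  remainder -25/21*y**2 + 346/105*y - 221/105 ≠ 0; add h_4 = -25/21*y**2 + 346/105*y - 221/105 to the basis.

S(f_1,f_3): lcm = x*y. S = 8/5*y**2 - 1/3*x - 34/15*y + 1/3.
  reduce S modulo (f_1, f_2, f_3, h_4):
  remainder 1018/625*y - 1018/625 ≠ 0; add h_5 = 1018/625*y - 1018/625 to the basis.

The other S-polynomials (S(f_2,f_3), S(f_1,h_4), S(f_2,h_4), S(f_3,h_4), S(f_1,h_5), S(f_2,h_5), S(f_3,h_5), S(h_4,h_5)) all reduce to 0 modulo the current basis, so we have a Gröbner basis.
Inter-reduce: drop elements whose leading term is divisible by another's, tail-reduce, and make monic.
Reduced Gröbner basis: {x + 1, y - 1}.
Label its elements g_1 = x + 1, g_2 = y - 1.

Reduce p = -8*x**2 + x*y - x + y + 3 modulo G:
  leading term x**2: subtract (-8*x)·g_1 from -8*x**2 + x*y - x + y + 3 → x*y + 7*x + y + 3
  leading term x*y: subtract (y)·g_1 from x*y + 7*x + y + 3 → 7*x + 3
  leading term x: subtract (7)·g_1 from 7*x + 3 → -4
  leading term 1: no divisor's leading term divides it; move -4 to the remainder.
  normal form = -4.
The normal form is nonzero, so p ∉ I. Since p minus its normal form lies in I, I + (p) = I + (r) where r = -4; decide whether this ideal is the whole ring.
Here r = -4 is a nonzero constant, hence a unit: 1 ∈ I + (p), the Gröbner basis of I + (p) is {1}, and the enlarged system has no common solution — adjoining p is inconsistent.

Ideal membership is decidable via reduction modulo a Gröbner basis.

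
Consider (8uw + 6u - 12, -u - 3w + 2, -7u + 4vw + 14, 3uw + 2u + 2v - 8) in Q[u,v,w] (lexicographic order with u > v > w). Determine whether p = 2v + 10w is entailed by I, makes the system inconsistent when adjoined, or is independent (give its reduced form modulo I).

Adjoining 2v + 10w makes the ideal the whole ring: the system is inconsistent.

First compute the reduced Gröbner basis of I by Buchberger's algorithm.
f_1 = 8uw + 6u - 12, LT = uw.
f_2 = -u - 3w + 2, LT = u.
f_3 = -7u + 4vw + 14, LT = u.
f_4 = 3uw + 2u + 2v - 8, LT = uw.

S(f_1,f_2): lcm = uw. S = 3/4u - 3w^2 + 2w - 3/2.
  reduce S modulo (f_1, f_2, f_3, f_4):
  remainder -3w^2 - 1/4w ≠ 0; add h_5 = -3w^2 - 1/4w to the basis.

S(f_1,f_3): lcm = uw. S = 3/4u + 4/7vw^2 + 2w - 3/2.
  reduce S modulo (f_1, f_2, f_3, f_4, h_5):
  remainder -1/21vw - 1/4w ≠ 0; add h_6 = -1/21vw - 1/4w to the basis.

S(f_1,f_4): lcm = uw. S = 1/12u - 2/3v + 7/6.
  reduce S modulo (f_1, f_2, f_3, f_4, h_5, h_6):
  remainder -2/3v - 1/4w + 4/3 ≠ 0; add h_7 = -2/3v - 1/4w + 4/3 to the basis.

S(f_4,h_5): lcm = uw^2. S = 7/12uw + 2/3vw - 8/3w.
  reduce S modulo (f_1, f_2, f_3, f_4, h_5, h_6, h_7):
  remainder -233/48w ≠ 0; add h_8 = -233/48w to the basis.

The other S-polynomials (S(f_2,f_3), S(f_2,f_4), S(f_3,f_4), S(f_1,h_5), S(f_2,h_5), S(f_3,h_5), S(f_1,h_6), S(f_2,h_6), S(f_3,h_6), S(f_4,h_6), S(h_5,h_6), S(f_1,h_7), S(f_2,h_7), S(f_3,h_7), S(f_4,h_7), S(h_5,h_7), S(h_6,h_7), S(f_1,h_8), S(f_2,h_8), S(f_3,h_8), S(f_4,h_8), S(h_5,h_8), S(h_6,h_8), S(h_7,h_8)) all reduce to 0 modulo the current basis, so we have a Gröbner basis.
Inter-reduce: drop elements whose leading term is divisible by another's, tail-reduce, and make monic.
Reduced Gröbner basis: {u - 2, v - 2, w}.
Label its elements g_1 = u - 2, g_2 = v - 2, g_3 = w.

Reduce p = 2v + 10w modulo G:
  leading term v: subtract (2)·g_2 from 2v + 10w → 10w + 4
  leading term w: subtract (10)·g_3 from 10w + 4 → 4
  leading term 1: no divisor's leading term divides it; move 4 to the remainder.
  normal form = 4.
The normal form is nonzero, so p ∉ I. Since p minus its normal form lies in I, I + (p) = I + (r) where r = 4; decide whether this ideal is the whole ring.
Here r = 4 is a nonzero constant, hence a unit: 1 ∈ I + (p), the Gröbner basis of I + (p) is {1}, and the enlarged system has no common solution — adjoining p is inconsistent.

Ideal membership is decidable via reduction modulo a Gröbner basis.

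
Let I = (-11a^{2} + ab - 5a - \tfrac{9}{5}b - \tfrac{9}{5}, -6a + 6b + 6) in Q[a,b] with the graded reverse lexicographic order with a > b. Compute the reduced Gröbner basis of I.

The reduced Gröbner basis is the canonical form of the ideal for this ordering.

f_1 = -11a^{2} + ab - 5a - \tfrac{9}{5}b - \tfrac{9}{5}, LT = a^{2}.
f_2 = -6a + 6b + 6, LT = a.

S(f_1,f_2): lcm = a^{2}. S = \tfrac{10}{11}ab + \tfrac{16}{11}a + \tfrac{9}{55}b + \tfrac{9}{55}.
  reduce S modulo (f_1, f_2):
  remainder \tfrac{10}{11}b^{2} + \tfrac{139}{55}b + \tfrac{89}{55} ≠ 0; add g_3 = \tfrac{10}{11}b^{2} + \tfrac{139}{55}b + \tfrac{89}{55} to the basis.

The other S-polynomials (S(f_1,g_3), S(f_2,g_3)) all reduce to 0 modulo the current basis, so we have a Gröbner basis.
Inter-reduce: drop elements whose leading term is divisible by another's, tail-reduce, and make monic.

G = {b^{2} + \tfrac{139}{50}b + \tfrac{89}{50}, a - b - 1}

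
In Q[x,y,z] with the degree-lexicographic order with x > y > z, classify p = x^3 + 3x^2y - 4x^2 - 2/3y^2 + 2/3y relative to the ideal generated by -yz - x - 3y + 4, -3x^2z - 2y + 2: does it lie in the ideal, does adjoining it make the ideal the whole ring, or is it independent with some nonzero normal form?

x^3 + 3x^2y - 4x^2 - 2/3y^2 + 2/3y lies in I (it reduces to 0).

First compute the reduced Gröbner basis of I by Buchberger's algorithm.
f_1 = -yz - x - 3y + 4, LT = yz.
f_2 = -3x^2z - 2y + 2, LT = x^2z.

S(f_1,f_2): lcm = x^2yz. S = x^3 + 3x^2y - 4x^2 - 2/3y^2 + 2/3y.
  reduce S modulo (f_1, f_2):
  remainder x^3 + 3x^2y - 4x^2 - 2/3y^2 + 2/3y ≠ 0; add h_3 = x^3 + 3x^2y - 4x^2 - 2/3y^2 + 2/3y to the basis.

The other S-polynomials (S(f_1,h_3), S(f_2,h_3)) all reduce to 0 modulo the current basis, so we have a Gröbner basis.
Inter-reduce: drop elements whose leading term is divisible by another's, tail-reduce, and make monic.
Reduced Gröbner basis: {x^3 + 3x^2y - 4x^2 - 2/3y^2 + 2/3y, x^2z + 2/3y - 2/3, yz + x + 3y - 4}.
Label its elements g_1 = x^3 + 3x^2y - 4x^2 - 2/3y^2 + 2/3y, g_2 = x^2z + 2/3y - 2/3, g_3 = yz + x + 3y - 4.

Reduce p = x^3 + 3x^2y - 4x^2 - 2/3y^2 + 2/3y modulo G:
  leading term x^3: subtract (1)·g_1 from x^3 + 3x^2y - 4x^2 - 2/3y^2 + 2/3y → 0
  normal form = 0.
Since the normal form is 0, p ∈ I.

The remainder on division by a Gröbner basis is unique — it is the normal form.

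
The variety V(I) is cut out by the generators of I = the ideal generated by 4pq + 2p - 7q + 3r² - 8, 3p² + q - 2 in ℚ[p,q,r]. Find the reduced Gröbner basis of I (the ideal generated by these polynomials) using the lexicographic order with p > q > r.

G = {p² + ⅓q - ⅔, pq + ½p - 7/4q + ¾r² - 2, pr² - 3/2p - 4/9q² - 41/12q + 7/4r² - 38/9, q³ + 131/16q² - 63/8qr² + 77/4q + 27/16r⁴ - 9r² + 23/2}

f_1 = 4pq + 2p - 7q + 3r² - 8, LT = pq.
f_2 = 3p² + q - 2, LT = p².

S(f_1,f_2): lcm = p²q. S = ½p² - 7/4pq + ¾pr² - 2p - ⅓q² + ⅔q.
  leading term p²: subtract (⅙)·f_2 from ½p² - 7/4pq + ¾pr² - 2p - ⅓q² + ⅔q → -7/4pq + ¾pr² - 2p - ⅓q² + ½q + ⅓
  leading term pq: subtract (-7/16)·f_1 from -7/4pq + ¾pr² - 2p - ⅓q² + ½q + ⅓ → ¾pr² - 9/8p - ⅓q² - 41/16q + 21/16r² - 19/6
  leading term pr²: no divisor's leading term divides it; move ¾pr² to the remainder.
  leading term p: no divisor's leading term divides it; move -9/8p to the remainder.
  leading term q²: no divisor's leading term divides it; move -⅓q² to the remainder.
  leading term q: no divisor's leading term divides it; move -41/16q to the remainder.
  leading term r²: no divisor's leading term divides it; move 21/16r² to the remainder.
  leading term 1: no divisor's leading term divides it; move -19/6 to the remainder.
  remainder ¾pr² - 9/8p - ⅓q² - 41/16q + 21/16r² - 19/6 ≠ 0; add g_3 = ¾pr² - 9/8p - ⅓q² - 41/16q + 21/16r² - 19/6 to the basis.

S(f_1,g_3): lcm = pqr². S = 3/2pq + ½pr² + 4/9q³ + 41/12q² - 7/2qr² + 38/9q + ¾r⁴ - 2r².
  leading term pq: subtract (⅜)·f_1 from 3/2pq + ½pr² + 4/9q³ + 41/12q² - 7/2qr² + 38/9q + ¾r⁴ - 2r² → ½pr² - ¾p + 4/9q³ + 41/12q² - 7/2qr² + 493/72q + ¾r⁴ - 25/8r² + 3
  leading term pr²: subtract (⅔)·g_3 from ½pr² - ¾p + 4/9q³ + 41/12q² - 7/2qr² + 493/72q + ¾r⁴ - 25/8r² + 3 → 4/9q³ + 131/36q² - 7/2qr² + 77/9q + ¾r⁴ - 4r² + 46/9
  leading term q³: no divisor's leading term divides it; move 4/9q³ to the remainder.
  leading term q²: no divisor's leading term divides it; move 131/36q² to the remainder.
  leading term qr²: no divisor's leading term divides it; move -7/2qr² to the remainder.
  leading term q: no divisor's leading term divides it; move 77/9q to the remainder.
  leading term r⁴: no divisor's leading term divides it; move ¾r⁴ to the remainder.
  leading term r²: no divisor's leading term divides it; move -4r² to the remainder.
  leading term 1: no divisor's leading term divides it; move 46/9 to the remainder.
  remainder 4/9q³ + 131/36q² - 7/2qr² + 77/9q + ¾r⁴ - 4r² + 46/9 ≠ 0; add g_4 = 4/9q³ + 131/36q² - 7/2qr² + 77/9q + ¾r⁴ - 4r² + 46/9 to the basis.

The other S-polynomials (S(f_2,g_3), S(f_1,g_4), S(f_2,g_4), S(g_3,g_4)) all reduce to 0 modulo the current basis, so we have a Gröbner basis.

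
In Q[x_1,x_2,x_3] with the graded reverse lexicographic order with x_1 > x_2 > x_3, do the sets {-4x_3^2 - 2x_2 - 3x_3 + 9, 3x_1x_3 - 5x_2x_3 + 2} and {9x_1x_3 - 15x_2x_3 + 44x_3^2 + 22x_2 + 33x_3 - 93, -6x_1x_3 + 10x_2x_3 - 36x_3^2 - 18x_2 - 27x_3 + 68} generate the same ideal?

Since reduced Gröbner bases are canonical representatives of ideals under a given ordering, it suffices to compute and compare them.
Buchberger on the first generating set:
f_1 = -4x_3^2 - 2x_2 - 3x_3 + 9, LT = x_3^2.
f_2 = 3x_1x_3 - 5x_2x_3 + 2, LT = x_1x_3.

S(f_1,f_2): lcm = x_1x_3^2. S = 5/3x_2x_3^2 + 1/2x_1x_2 + 3/4x_1x_3 - 9/4x_1 - 2/3x_3.
  leading term x_2x_3^2: subtract (-5/12x_2)·f_1 from 5/3x_2x_3^2 + 1/2x_1x_2 + 3/4x_1x_3 - 9/4x_1 - 2/3x_3 → 1/2x_1x_2 - 5/6x_2^2 + 3/4x_1x_3 - 5/4x_2x_3 - 9/4x_1 + 15/4x_2 - 2/3x_3
  leading term x_1x_2: no divisor's leading term divides it; move 1/2x_1x_2 to the remainder.
  leading term x_2^2: no divisor's leading term divides it; move -5/6x_2^2 to the remainder.
  leading term x_1x_3: subtract (1/4)·f_2 from 3/4x_1x_3 - 5/4x_2x_3 - 9/4x_1 + 15/4x_2 - 2/3x_3 → -9/4x_1 + 15/4x_2 - 2/3x_3 - 1/2
  leading term x_1: no divisor's leading term divides it; move -9/4x_1 to the remainder.
  leading term x_2: no divisor's leading term divides it; move 15/4x_2 to the remainder.
  leading term x_3: no divisor's leading term divides it; move -2/3x_3 to the remainder.
  leading term 1: no divisor's leading term divides it; move -1/2 to the remainder.
  remainder 1/2x_1x_2 - 5/6x_2^2 - 9/4x_1 + 15/4x_2 - 2/3x_3 - 1/2 ≠ 0; add g_3 = 1/2x_1x_2 - 5/6x_2^2 - 9/4x_1 + 15/4x_2 - 2/3x_3 - 1/2 to the basis.

The other S-polynomials (S(f_1,g_3), S(f_2,g_3)) all reduce to 0 modulo the current basis, so we have a Gröbner basis.
Inter-reduce: drop elements whose leading term is divisible by another's, tail-reduce, and make monic.
Reduced Gröbner basis: {x_1x_2 - 5/3x_2^2 - 9/2x_1 + 15/2x_2 - 4/3x_3 - 1, x_1x_3 - 5/3x_2x_3 + 2/3, x_3^2 + 1/2x_2 + 3/4x_3 - 9/4}.

Buchberger on the second generating set:
h_1 = 9x_1x_3 - 15x_2x_3 + 44x_3^2 + 22x_2 + 33x_3 - 93, LT = x_1x_3.
h_2 = -6x_1x_3 + 10x_2x_3 - 36x_3^2 - 18x_2 - 27x_3 + 68, LT = x_1x_3.

S(h_1,h_2): lcm = x_1x_3. S = -10/9x_3^2 - 5/9x_2 - 5/6x_3 + 1.
  leading term x_3^2: no divisor's leading term divides it; move -10/9x_3^2 to the remainder.
  leading term x_2: no divisor's leading term divides it; move -5/9x_2 to the remainder.
  leading term x_3: no divisor's leading term divides it; move -5/6x_3 to the remainder.
  leading term 1: no divisor's leading term divides it; move 1 to the remainder.
  remainder -10/9x_3^2 - 5/9x_2 - 5/6x_3 + 1 ≠ 0; add k_3 = -10/9x_3^2 - 5/9x_2 - 5/6x_3 + 1 to the basis.

S(h_1,k_3): lcm = x_1x_3^2. S = -5/3x_2x_3^2 + 44/9x_3^3 - 1/2x_1x_2 - 3/4x_1x_3 + 22/9x_2x_3 + 11/3x_3^2 + 9/10x_1 - 31/3x_3.
  leading term x_2x_3^2: subtract (3/2x_2)·k_3 from -5/3x_2x_3^2 + 44/9x_3^3 - 1/2x_1x_2 - 3/4x_1x_3 + 22/9x_2x_3 + 11/3x_3^2 + 9/10x_1 - 31/3x_3 → 44/9x_3^3 - 1/2x_1x_2 + 5/6x_2^2 - 3/4x_1x_3 + 133/36x_2x_3 + 11/3x_3^2 + 9/10x_1 - 3/2x_2 - 31/3x_3
  leading term x_3^3: subtract (-22/5x_3)·k_3 from 44/9x_3^3 - 1/2x_1x_2 + 5/6x_2^2 - 3/4x_1x_3 + 133/36x_2x_3 + 11/3x_3^2 + 9/10x_1 - 3/2x_2 - 31/3x_3 → -1/2x_1x_2 + 5/6x_2^2 - 3/4x_1x_3 + 5/4x_2x_3 + 9/10x_1 - 3/2x_2 - 89/15x_3
  leading term x_1x_2: no divisor's leading term divides it; move -1/2x_1x_2 to the remainder.
  leading term x_2^2: no divisor's leading term divides it; move 5/6x_2^2 to the remainder.
  leading term x_1x_3: subtract (-1/12)·h_1 from -3/4x_1x_3 + 5/4x_2x_3 + 9/10x_1 - 3/2x_2 - 89/15x_3 → 11/3x_3^2 + 9/10x_1 + 1/3x_2 - 191/60x_3 - 31/4
  leading term x_3^2: subtract (-33/10)·k_3 from 11/3x_3^2 + 9/10x_1 + 1/3x_2 - 191/60x_3 - 31/4 → 9/10x_1 - 3/2x_2 - 89/15x_3 - 89/20
  leading term x_1: no divisor's leading term divides it; move 9/10x_1 to the remainder.
  leading term x_2: no divisor's leading term divides it; move -3/2x_2 to the remainder.
  leading term x_3: no divisor's leading term divides it; move -89/15x_3 to the remainder.
  leading term 1: no divisor's leading term divides it; move -89/20 to the remainder.
  remainder -1/2x_1x_2 + 5/6x_2^2 + 9/10x_1 - 3/2x_2 - 89/15x_3 - 89/20 ≠ 0; add k_4 = -1/2x_1x_2 + 5/6x_2^2 + 9/10x_1 - 3/2x_2 - 89/15x_3 - 89/20 to the basis.

The other S-polynomials (S(h_2,k_3), S(h_1,k_4), S(h_2,k_4), S(k_3,k_4)) all reduce to 0 modulo the current basis, so we have a Gröbner basis.
Inter-reduce: drop elements whose leading term is divisible by another's, tail-reduce, and make monic.
Reduced Gröbner basis: {x_1x_2 - 5/3x_2^2 - 9/5x_1 + 3x_2 + 178/15x_3 + 89/10, x_1x_3 - 5/3x_2x_3 - 89/15, x_3^2 + 1/2x_2 + 3/4x_3 - 9/10}.

The bases are distinct; the ideals are different.

No, the ideals differ.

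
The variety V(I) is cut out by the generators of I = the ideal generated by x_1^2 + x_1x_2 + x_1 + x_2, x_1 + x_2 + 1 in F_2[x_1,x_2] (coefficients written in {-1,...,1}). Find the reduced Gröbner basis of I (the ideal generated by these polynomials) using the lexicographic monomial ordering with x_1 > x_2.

The reduced Gröbner basis is the canonical form of the ideal for this ordering.

f_1 = x_1^2 + x_1x_2 + x_1 + x_2, LT = x_1^2.
f_2 = x_1 + x_2 + 1, LT = x_1.

S(f_1,f_2): lcm = x_1^2. S = x_2.
  leading term x_2: no divisor's leading term divides it; move x_2 to the remainder.
  remainder x_2 ≠ 0; add g_3 = x_2 to the basis.

The other S-polynomials (S(f_1,g_3), S(f_2,g_3)) all reduce to 0 modulo the current basis, so we have a Gröbner basis.
Inter-reduce: drop elements whose leading term is divisible by another's, tail-reduce, and make monic.

G = {x_1 + 1, x_2}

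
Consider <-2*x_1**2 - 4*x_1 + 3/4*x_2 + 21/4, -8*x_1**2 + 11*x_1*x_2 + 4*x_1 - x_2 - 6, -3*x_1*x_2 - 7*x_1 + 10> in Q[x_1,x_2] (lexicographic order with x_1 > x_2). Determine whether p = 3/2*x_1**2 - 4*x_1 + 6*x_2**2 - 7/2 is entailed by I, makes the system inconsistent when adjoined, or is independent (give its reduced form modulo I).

First compute the reduced Gröbner basis of I by Buchberger's algorithm.
f_1 = -2*x_1**2 - 4*x_1 + 3/4*x_2 + 21/4, LT = x_1**2.
f_2 = -8*x_1**2 + 11*x_1*x_2 + 4*x_1 - x_2 - 6, LT = x_1**2.
f_3 = -3*x_1*x_2 - 7*x_1 + 10, LT = x_1*x_2.

S(f_1,f_2): lcm = x_1**2. S = 11/8*x_1*x_2 + 5/2*x_1 - 1/2*x_2 - 27/8.
  leading term x_1*x_2: subtract (-11/24)·f_3 from 11/8*x_1*x_2 + 5/2*x_1 - 1/2*x_2 - 27/8 → -17/24*x_1 - 1/2*x_2 + 29/24
  leading term x_1: no divisor's leading term divides it; move -17/24*x_1 to the remainder.
  leading term x_2: no divisor's leading term divides it; move -1/2*x_2 to the remainder.
  leading term 1: no divisor's leading term divides it; move 29/24 to the remainder.
  remainder -17/24*x_1 - 1/2*x_2 + 29/24 ≠ 0; add h_4 = -17/24*x_1 - 1/2*x_2 + 29/24 to the basis.

S(f_1,f_3): lcm = x_1**2*x_2. S = -7/3*x_1**2 + 2*x_1*x_2 + 10/3*x_1 - 3/8*x_2**2 - 21/8*x_2.
  leading term x_1**2: subtract (7/6)·f_1 from -7/3*x_1**2 + 2*x_1*x_2 + 10/3*x_1 - 3/8*x_2**2 - 21/8*x_2 → 2*x_1*x_2 + 8*x_1 - 3/8*x_2**2 - 7/2*x_2 - 49/8
  leading term x_1*x_2: subtract (-2/3)·f_3 from 2*x_1*x_2 + 8*x_1 - 3/8*x_2**2 - 7/2*x_2 - 49/8 → 10/3*x_1 - 3/8*x_2**2 - 7/2*x_2 + 13/24
  leading term x_1: subtract (-80/17)·h_4 from 10/3*x_1 - 3/8*x_2**2 - 7/2*x_2 + 13/24 → -3/8*x_2**2 - 199/34*x_2 + 847/136
  leading term x_2**2: no divisor's leading term divides it; move -3/8*x_2**2 to the remainder.
  leading term x_2: no divisor's leading term divides it; move -199/34*x_2 to the remainder.
  leading term 1: no divisor's leading term divides it; move 847/136 to the remainder.
  remainder -3/8*x_2**2 - 199/34*x_2 + 847/136 ≠ 0; add h_5 = -3/8*x_2**2 - 199/34*x_2 + 847/136 to the basis.

S(f_2,f_3): lcm = x_1**2*x_2. S = -7/3*x_1**2 - 11/8*x_1*x_2**2 - 1/2*x_1*x_2 + 10/3*x_1 + 1/8*x_2**2 + 3/4*x_2.
  leading term x_1**2: subtract (7/6)·f_1 from -7/3*x_1**2 - 11/8*x_1*x_2**2 - 1/2*x_1*x_2 + 10/3*x_1 + 1/8*x_2**2 + 3/4*x_2 → -11/8*x_1*x_2**2 - 1/2*x_1*x_2 + 8*x_1 + 1/8*x_2**2 - 1/8*x_2 - 49/8
  leading term x_1*x_2**2: subtract (11/24*x_2)·f_3 from -11/8*x_1*x_2**2 - 1/2*x_1*x_2 + 8*x_1 + 1/8*x_2**2 - 1/8*x_2 - 49/8 → 65/24*x_1*x_2 + 8*x_1 + 1/8*x_2**2 - 113/24*x_2 - 49/8
  leading term x_1*x_2: subtract (-65/72)·f_3 from 65/24*x_1*x_2 + 8*x_1 + 1/8*x_2**2 - 113/24*x_2 - 49/8 → 121/72*x_1 + 1/8*x_2**2 - 113/24*x_2 + 209/72
  leading term x_1: subtract (-121/51)·h_4 from 121/72*x_1 + 1/8*x_2**2 - 113/24*x_2 + 209/72 → 1/8*x_2**2 - 2405/408*x_2 + 1177/204
  leading term x_2**2: subtract (-1/3)·h_5 from 1/8*x_2**2 - 2405/408*x_2 + 1177/204 → -1067/136*x_2 + 1067/136
  leading term x_2: no divisor's leading term divides it; move -1067/136*x_2 to the remainder.
  leading term 1: no divisor's leading term divides it; move 1067/136 to the remainder.
  remainder -1067/136*x_2 + 1067/136 ≠ 0; add h_6 = -1067/136*x_2 + 1067/136 to the basis.

The other S-polynomials (S(f_1,h_4), S(f_2,h_4), S(f_3,h_4), S(f_1,h_5), S(f_2,h_5), S(f_3,h_5), S(h_4,h_5), S(f_1,h_6), S(f_2,h_6), S(f_3,h_6), S(h_4,h_6), S(h_5,h_6)) all reduce to 0 modulo the current basis, so we have a Gröbner basis.
Inter-reduce: drop elements whose leading term is divisible by another's, tail-reduce, and make monic.
Reduced Gröbner basis: {x_1 - 1, x_2 - 1}.
Label its elements g_1 = x_1 - 1, g_2 = x_2 - 1.

Reduce p = 3/2*x_1**2 - 4*x_1 + 6*x_2**2 - 7/2 modulo G:
  leading term x_1**2: subtract (3/2*x_1)·g_1 from 3/2*x_1**2 - 4*x_1 + 6*x_2**2 - 7/2 → -5/2*x_1 + 6*x_2**2 - 7/2
  leading term x_1: subtract (-5/2)·g_1 from -5/2*x_1 + 6*x_2**2 - 7/2 → 6*x_2**2 - 6
  leading term x_2**2: subtract (6*x_2)·g_2 from 6*x_2**2 - 6 → 6*x_2 - 6
  leading term x_2: subtract (6)·g_2 from 6*x_2 - 6 → 0
  normal form = 0.
Since the normal form is 0, p ∈ I.

3/2*x_1**2 - 4*x_1 + 6*x_2**2 - 7/2 lies in I (it reduces to 0).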